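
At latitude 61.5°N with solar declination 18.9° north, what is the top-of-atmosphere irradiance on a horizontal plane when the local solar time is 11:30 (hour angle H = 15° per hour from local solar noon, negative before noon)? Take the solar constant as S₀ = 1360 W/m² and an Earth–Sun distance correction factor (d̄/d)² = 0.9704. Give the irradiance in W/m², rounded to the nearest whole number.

966 W/m²

Hour angle H = 15° × (11.5 − 12) = -7.50°.
cos θ_z = sin φ sin δ + cos φ cos δ cos H = (0.8788)(0.3239) + (0.4772)(0.9461)(0.9914) = 0.7322.
Top-of-atmosphere irradiance = S₀ (d̄/d)² cos θ_z = 1360 × 0.9704 × 0.7322 = 966.32 W/m².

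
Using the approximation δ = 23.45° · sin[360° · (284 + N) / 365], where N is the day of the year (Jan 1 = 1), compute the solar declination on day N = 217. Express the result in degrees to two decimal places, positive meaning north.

+16.83°

360 × (284 + 217) / 365 = 494.137°; sin(494.137°) = 0.7177.
δ = 23.45 × 0.7177 = 16.830° ≈ +16.83°.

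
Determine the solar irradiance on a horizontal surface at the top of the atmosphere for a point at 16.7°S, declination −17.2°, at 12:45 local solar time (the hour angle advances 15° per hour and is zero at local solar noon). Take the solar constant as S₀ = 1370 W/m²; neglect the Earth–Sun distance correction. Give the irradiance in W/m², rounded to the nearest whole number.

Hour angle H = 15° × (12.75 − 12) = 11.25°.
With φ = -16.7°, δ = -17.2°, H = 11.25°: sin φ sin δ = 0.0850, cos φ cos δ cos H = 0.8974, so cos θ_z = 0.9824.
Top-of-atmosphere irradiance = S₀ cos θ_z = 1370 × 0.9824 = 1345.89 W/m².

1346 W/m²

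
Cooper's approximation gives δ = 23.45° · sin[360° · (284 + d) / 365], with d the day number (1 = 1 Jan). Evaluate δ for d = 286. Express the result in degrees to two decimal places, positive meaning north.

-8.86°

360 × (284 + 286) / 365 = 562.192°; sin(562.192°) = -0.3777.
δ = 23.45 × -0.3777 = -8.857° ≈ -8.86°.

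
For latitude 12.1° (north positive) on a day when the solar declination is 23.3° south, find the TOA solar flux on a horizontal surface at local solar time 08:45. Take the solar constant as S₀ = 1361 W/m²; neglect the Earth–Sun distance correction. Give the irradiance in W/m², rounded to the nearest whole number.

693 W/m²

Hour angle H = 15° × (8.75 − 12) = -48.75°.
cos θ_z = sin φ sin δ + cos φ cos δ cos H = (0.2096)(-0.3955) + (0.9778)(0.9184)(0.6593) = 0.5092.
Top-of-atmosphere irradiance = S₀ cos θ_z = 1361 × 0.5092 = 693.02 W/m².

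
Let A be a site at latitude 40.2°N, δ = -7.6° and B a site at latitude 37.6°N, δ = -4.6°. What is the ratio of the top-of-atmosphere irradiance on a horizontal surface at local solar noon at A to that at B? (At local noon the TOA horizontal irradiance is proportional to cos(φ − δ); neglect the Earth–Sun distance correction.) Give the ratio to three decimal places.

0.907

A: cos θ_z = cos(40.2° − (-7.6°)) = 0.6717.
B: cos θ_z = cos(37.6° − (-4.6°)) = 0.7408.
Ratio A/B = 0.6717 / 0.7408 = 0.9067.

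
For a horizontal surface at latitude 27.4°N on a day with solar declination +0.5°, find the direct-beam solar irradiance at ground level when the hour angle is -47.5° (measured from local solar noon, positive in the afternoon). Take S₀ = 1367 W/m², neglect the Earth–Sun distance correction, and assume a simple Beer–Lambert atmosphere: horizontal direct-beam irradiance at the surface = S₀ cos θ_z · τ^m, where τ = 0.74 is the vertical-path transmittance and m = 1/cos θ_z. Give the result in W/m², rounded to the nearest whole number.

501 W/m²

cos θ_z = sin(27.4°) sin(0.5°) + cos(27.4°) cos(0.5°) cos(-47.50°) = 0.0040 + 0.5998 = 0.6038.
Air mass m = 1/cos θ_z = 1/0.6038 = 1.656; τ^m = 0.74^1.656 = 0.6074.
Surface direct beam = 1367 × 0.6038 × 0.6074 = 501.34 W/m².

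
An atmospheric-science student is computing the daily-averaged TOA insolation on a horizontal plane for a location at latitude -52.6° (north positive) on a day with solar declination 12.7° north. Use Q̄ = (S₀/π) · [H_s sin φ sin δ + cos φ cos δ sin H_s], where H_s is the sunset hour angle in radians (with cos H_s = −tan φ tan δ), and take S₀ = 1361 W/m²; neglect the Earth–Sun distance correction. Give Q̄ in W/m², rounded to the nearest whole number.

The sunset hour angle satisfies cos H_s = −tan φ tan δ = 0.2948, giving H_s = 72.85°. In radians, H_s = 1.2715.
H_s sin φ sin δ = 1.2715 × -0.7944 × 0.2198 = -0.2220.
cos φ cos δ sin H_s = 0.6074 × 0.9755 × 0.9555 = 0.5662.
Q̄ = (1361/π) × (-0.2220 + 0.5662) = 433.22 × 0.3442 = 149.11 W/m².

149 W/m²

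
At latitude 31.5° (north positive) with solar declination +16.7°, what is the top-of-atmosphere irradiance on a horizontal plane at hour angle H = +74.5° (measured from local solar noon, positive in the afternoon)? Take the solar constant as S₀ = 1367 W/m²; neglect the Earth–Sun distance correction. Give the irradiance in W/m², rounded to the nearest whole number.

cos θ_z = sin φ sin δ + cos φ cos δ cos H = (0.5225)(0.2874) + (0.8526)(0.9578)(0.2672) = 0.3684.
Top-of-atmosphere irradiance = S₀ cos θ_z = 1367 × 0.3684 = 503.60 W/m².

504 W/m²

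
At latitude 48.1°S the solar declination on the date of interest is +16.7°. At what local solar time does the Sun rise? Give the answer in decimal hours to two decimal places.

The sunset hour angle satisfies cos H_s = −tan φ tan δ = 0.3344, giving H_s = 70.46°.
Sunrise is at 12 − H_s/15 = 12 − 4.697 = 7.303 h local solar time.

7.30 h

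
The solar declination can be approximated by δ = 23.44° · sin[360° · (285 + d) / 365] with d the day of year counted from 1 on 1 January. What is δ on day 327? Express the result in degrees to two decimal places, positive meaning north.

-21.00°

360 × (285 + 327) / 365 = 603.616°; sin(603.616°) = -0.8958.
δ = 23.44 × -0.8958 = -20.998° ≈ -21.00°.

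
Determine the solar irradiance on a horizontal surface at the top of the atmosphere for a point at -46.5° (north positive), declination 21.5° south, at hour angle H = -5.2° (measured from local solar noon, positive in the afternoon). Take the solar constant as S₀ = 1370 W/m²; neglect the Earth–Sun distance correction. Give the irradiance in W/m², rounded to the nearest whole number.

1238 W/m²

cos θ_z = sin(-46.5°) sin(-21.5°) + cos(-46.5°) cos(-21.5°) cos(-5.20°) = 0.2659 + 0.6378 = 0.9037.
Top-of-atmosphere irradiance = S₀ cos θ_z = 1370 × 0.9037 = 1238.07 W/m².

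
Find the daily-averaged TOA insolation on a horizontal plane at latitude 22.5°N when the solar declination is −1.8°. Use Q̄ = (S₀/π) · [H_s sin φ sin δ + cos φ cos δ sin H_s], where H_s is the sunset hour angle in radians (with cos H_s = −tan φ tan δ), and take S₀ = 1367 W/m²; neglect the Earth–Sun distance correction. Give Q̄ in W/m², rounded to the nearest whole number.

394 W/m²

cos H_s = −tan(22.5°) · tan(-1.8°) = 0.0130, so H_s = arccos(0.0130) = 89.26°. In radians, H_s = 1.5579.
H_s sin φ sin δ = 1.5579 × 0.3827 × -0.0314 = -0.0187.
cos φ cos δ sin H_s = 0.9239 × 0.9995 × 0.9999 = 0.9233.
Q̄ = (1367/π) × (-0.0187 + 0.9233) = 435.13 × 0.9046 = 393.62 W/m².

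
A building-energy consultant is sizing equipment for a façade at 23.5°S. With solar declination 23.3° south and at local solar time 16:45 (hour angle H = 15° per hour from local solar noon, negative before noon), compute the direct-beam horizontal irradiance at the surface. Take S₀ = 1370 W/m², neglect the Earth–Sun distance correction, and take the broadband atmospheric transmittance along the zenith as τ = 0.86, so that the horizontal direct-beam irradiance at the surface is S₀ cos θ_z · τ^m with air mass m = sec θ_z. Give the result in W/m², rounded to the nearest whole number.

413 W/m²

Hour angle H = 15° × (16.75 − 12) = 71.25°.
With φ = -23.5°, δ = -23.3°, H = 71.25°: sin φ sin δ = 0.1577, cos φ cos δ cos H = 0.2707, so cos θ_z = 0.4284.
Air mass m = 1/cos θ_z = 1/0.4284 = 2.334; τ^m = 0.86^2.334 = 0.7033.
Surface direct beam = 1370 × 0.4284 × 0.7033 = 412.77 W/m².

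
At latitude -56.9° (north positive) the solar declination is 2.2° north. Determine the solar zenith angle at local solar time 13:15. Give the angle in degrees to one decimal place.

Hour angle H = 15° × (13.25 − 12) = 18.75°.
cos θ_z = sin(-56.9°) sin(2.2°) + cos(-56.9°) cos(2.2°) cos(18.75°) = -0.0322 + 0.5167 = 0.4845.
θ_z = arccos(0.4845) = 61.02°.

61.0°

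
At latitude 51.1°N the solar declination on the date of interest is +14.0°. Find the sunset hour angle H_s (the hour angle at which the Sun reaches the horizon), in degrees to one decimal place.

108.0°

−tan φ tan δ = −(1.2393)(0.2493) = -0.3090; H_s = arccos(-0.3090) = 108.00°.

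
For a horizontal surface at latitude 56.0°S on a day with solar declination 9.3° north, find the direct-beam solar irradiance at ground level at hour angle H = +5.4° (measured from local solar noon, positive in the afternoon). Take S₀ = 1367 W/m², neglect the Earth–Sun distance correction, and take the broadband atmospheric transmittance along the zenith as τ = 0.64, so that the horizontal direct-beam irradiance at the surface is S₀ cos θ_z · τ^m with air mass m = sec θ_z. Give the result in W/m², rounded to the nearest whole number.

194 W/m²

With φ = -56.0°, δ = 9.3°, H = 5.40°: sin φ sin δ = -0.1340, cos φ cos δ cos H = 0.5494, so cos θ_z = 0.4154.
Air mass m = 1/cos θ_z = 1/0.4154 = 2.407; τ^m = 0.64^2.407 = 0.3416.
Surface direct beam = 1367 × 0.4154 × 0.3416 = 193.98 W/m².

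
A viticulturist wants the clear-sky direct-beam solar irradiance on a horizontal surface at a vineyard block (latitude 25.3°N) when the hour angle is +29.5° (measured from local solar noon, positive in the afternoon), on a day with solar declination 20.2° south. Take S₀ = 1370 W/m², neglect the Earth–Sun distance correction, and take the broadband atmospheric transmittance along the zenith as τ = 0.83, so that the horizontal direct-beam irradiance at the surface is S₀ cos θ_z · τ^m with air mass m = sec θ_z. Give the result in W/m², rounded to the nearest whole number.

591 W/m²

cos θ_z = sin(25.3°) sin(-20.2°) + cos(25.3°) cos(-20.2°) cos(29.50°) = -0.1476 + 0.7385 = 0.5909.
Air mass m = 1/cos θ_z = 1/0.5909 = 1.692; τ^m = 0.83^1.692 = 0.7296.
Surface direct beam = 1370 × 0.5909 × 0.7296 = 590.64 W/m².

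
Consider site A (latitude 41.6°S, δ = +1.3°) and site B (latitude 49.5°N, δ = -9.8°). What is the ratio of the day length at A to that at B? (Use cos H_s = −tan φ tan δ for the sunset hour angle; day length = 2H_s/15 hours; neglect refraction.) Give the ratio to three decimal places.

A: H_s = arccos(−tan -41.6° · tan 1.3°) = 88.85°, so 2H_s/15 = 11.8467 h.
B: H_s = arccos(−tan 49.5° · tan -9.8°) = 78.33°, so 2H_s/15 = 10.4440 h.
Ratio A/B = 11.8467 / 10.4440 = 1.1343.

1.134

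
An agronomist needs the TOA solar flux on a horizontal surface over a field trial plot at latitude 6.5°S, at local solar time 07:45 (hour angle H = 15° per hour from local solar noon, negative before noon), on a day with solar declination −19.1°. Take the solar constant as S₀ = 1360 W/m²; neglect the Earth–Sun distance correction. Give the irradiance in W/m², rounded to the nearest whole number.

615 W/m²

Hour angle H = 15° × (7.75 − 12) = -63.75°.
With φ = -6.5°, δ = -19.1°, H = -63.75°: sin φ sin δ = 0.0370, cos φ cos δ cos H = 0.4153, so cos θ_z = 0.4523.
Top-of-atmosphere irradiance = S₀ cos θ_z = 1360 × 0.4523 = 615.13 W/m².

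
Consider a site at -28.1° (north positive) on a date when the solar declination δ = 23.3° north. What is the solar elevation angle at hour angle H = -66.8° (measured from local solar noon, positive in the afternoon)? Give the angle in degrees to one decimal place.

7.6°

With φ = -28.1°, δ = 23.3°, H = -66.80°: sin φ sin δ = -0.1863, cos φ cos δ cos H = 0.3192, so cos θ_z = 0.1329.
θ_z = arccos(0.1329) = 82.36°, so the elevation is 90° − 82.36° = 7.64°.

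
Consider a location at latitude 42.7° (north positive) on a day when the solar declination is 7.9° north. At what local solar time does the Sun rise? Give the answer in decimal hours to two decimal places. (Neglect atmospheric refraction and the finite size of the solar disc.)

The sunset hour angle satisfies cos H_s = −tan φ tan δ = -0.1280, giving H_s = 97.35°.
Sunrise is at 12 − H_s/15 = 12 − 6.490 = 5.510 h local solar time.

5.51 h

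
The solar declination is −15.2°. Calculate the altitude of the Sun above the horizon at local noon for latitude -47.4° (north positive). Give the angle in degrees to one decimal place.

At local solar noon the hour angle is zero, so the elevation is 90° − |φ − δ| = 90° − |-47.4° − (-15.2°)| = 90° − 32.2° = 57.8°.

57.8°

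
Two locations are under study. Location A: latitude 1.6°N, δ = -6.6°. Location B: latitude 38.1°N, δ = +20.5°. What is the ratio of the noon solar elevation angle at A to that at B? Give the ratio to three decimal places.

1.130

A: 90° − |1.6 − (-6.6)| = 81.80°.
B: 90° − |38.1 − (20.5)| = 72.40°.
Ratio A/B = 81.8000 / 72.4000 = 1.1298.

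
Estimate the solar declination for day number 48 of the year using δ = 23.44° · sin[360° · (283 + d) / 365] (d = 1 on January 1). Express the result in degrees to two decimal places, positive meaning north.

360 × (283 + 48) / 365 = 326.466°; sin(326.466°) = -0.5524.
δ = 23.44 × -0.5524 = -12.948° ≈ -12.95°.

-12.95°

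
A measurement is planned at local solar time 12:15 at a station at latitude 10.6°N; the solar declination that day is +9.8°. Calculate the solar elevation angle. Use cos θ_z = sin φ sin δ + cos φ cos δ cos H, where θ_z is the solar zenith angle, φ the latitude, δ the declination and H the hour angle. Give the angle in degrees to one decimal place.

86.2°

Hour angle H = 15° × (12.25 − 12) = 3.75°.
cos θ_z = sin φ sin δ + cos φ cos δ cos H = (0.1840)(0.1702) + (0.9829)(0.9854)(0.9979) = 0.9978.
θ_z = arccos(0.9978) = 3.80°, so the elevation is 90° − 3.80° = 86.20°.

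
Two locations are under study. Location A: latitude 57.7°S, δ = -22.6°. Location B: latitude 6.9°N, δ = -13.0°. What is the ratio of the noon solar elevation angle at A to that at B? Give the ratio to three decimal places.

0.783

A: 90° − |-57.7 − (-22.6)| = 54.90°.
B: 90° − |6.9 − (-13.0)| = 70.10°.
Ratio A/B = 54.9000 / 70.1000 = 0.7832.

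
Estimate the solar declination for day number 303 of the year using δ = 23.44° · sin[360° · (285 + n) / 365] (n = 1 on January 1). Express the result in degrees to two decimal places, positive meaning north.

-15.05°

360 × (285 + 303) / 365 = 579.945°; sin(579.945°) = -0.6421.
δ = 23.44 × -0.6421 = -15.051° ≈ -15.05°.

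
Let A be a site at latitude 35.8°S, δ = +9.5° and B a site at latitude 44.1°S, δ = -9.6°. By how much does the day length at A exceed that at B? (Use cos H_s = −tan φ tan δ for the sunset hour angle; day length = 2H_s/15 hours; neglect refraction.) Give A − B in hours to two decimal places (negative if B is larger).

-2.18 h

A: H_s = arccos(−tan -35.8° · tan 9.5°) = 83.07°, so 2H_s/15 = 11.0760 h.
B: H_s = arccos(−tan -44.1° · tan -9.6°) = 99.43°, so 2H_s/15 = 13.2573 h.
A − B = 11.0760 − 13.2573 = -2.1813 h.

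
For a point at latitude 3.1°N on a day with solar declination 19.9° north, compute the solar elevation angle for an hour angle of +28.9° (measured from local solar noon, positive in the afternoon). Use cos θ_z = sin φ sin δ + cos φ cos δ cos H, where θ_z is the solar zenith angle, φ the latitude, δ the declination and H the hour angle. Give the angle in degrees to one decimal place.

With φ = 3.1°, δ = 19.9°, H = 28.90°: sin φ sin δ = 0.0184, cos φ cos δ cos H = 0.8220, so cos θ_z = 0.8404.
θ_z = arccos(0.8404) = 32.82°, so the elevation is 90° − 32.82° = 57.18°.

57.2°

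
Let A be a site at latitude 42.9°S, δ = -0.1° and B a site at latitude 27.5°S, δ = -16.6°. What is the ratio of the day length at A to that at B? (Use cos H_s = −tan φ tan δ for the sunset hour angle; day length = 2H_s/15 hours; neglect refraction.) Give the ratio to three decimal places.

A: H_s = arccos(−tan -42.9° · tan -0.1°) = 90.09°, so 2H_s/15 = 12.0120 h.
B: H_s = arccos(−tan -27.5° · tan -16.6°) = 98.93°, so 2H_s/15 = 13.1907 h.
Ratio A/B = 12.0120 / 13.1907 = 0.9106.

0.911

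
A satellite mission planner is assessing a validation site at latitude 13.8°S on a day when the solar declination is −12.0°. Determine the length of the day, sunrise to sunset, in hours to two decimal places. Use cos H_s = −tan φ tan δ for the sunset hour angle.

12.40 hours

The sunset hour angle satisfies cos H_s = −tan φ tan δ = -0.0522, giving H_s = 92.99°.
Day length = 2 H_s / 15° h⁻¹ = 185.98° / 15 = 12.399 h.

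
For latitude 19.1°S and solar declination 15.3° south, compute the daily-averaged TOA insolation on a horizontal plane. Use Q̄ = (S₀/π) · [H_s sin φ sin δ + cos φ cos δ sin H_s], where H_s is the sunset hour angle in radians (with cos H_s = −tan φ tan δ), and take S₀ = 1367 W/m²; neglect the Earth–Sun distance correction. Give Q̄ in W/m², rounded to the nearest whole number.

cos H_s = −tan(-19.1°) · tan(-15.3°) = -0.0947, so H_s = arccos(-0.0947) = 95.43°. In radians, H_s = 1.6656.
H_s sin φ sin δ = 1.6656 × -0.3272 × -0.2639 = 0.1438.
cos φ cos δ sin H_s = 0.9449 × 0.9646 × 0.9955 = 0.9073.
Q̄ = (1367/π) × (0.1438 + 0.9073) = 435.13 × 1.0511 = 457.37 W/m².

457 W/m²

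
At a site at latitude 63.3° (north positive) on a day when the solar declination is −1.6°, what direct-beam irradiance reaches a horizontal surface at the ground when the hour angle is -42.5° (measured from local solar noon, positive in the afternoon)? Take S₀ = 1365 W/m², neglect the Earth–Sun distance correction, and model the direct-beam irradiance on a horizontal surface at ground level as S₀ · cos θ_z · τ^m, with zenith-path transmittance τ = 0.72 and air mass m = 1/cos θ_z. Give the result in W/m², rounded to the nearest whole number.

143 W/m²

cos θ_z = sin φ sin δ + cos φ cos δ cos H = (0.8934)(-0.0279) + (0.4493)(0.9996)(0.7373) = 0.3062.
Air mass m = 1/cos θ_z = 1/0.3062 = 3.266; τ^m = 0.72^3.266 = 0.3420.
Surface direct beam = 1365 × 0.3062 × 0.3420 = 142.94 W/m².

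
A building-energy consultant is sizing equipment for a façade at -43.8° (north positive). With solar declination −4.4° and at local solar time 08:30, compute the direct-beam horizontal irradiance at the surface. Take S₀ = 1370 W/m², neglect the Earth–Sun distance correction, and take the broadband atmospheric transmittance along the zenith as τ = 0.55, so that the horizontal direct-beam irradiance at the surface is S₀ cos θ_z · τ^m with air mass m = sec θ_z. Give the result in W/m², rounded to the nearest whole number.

Hour angle H = 15° × (8.5 − 12) = -52.50°.
cos θ_z = sin φ sin δ + cos φ cos δ cos H = (-0.6921)(-0.0767) + (0.7218)(0.9971)(0.6088) = 0.4912.
Air mass m = 1/cos θ_z = 1/0.4912 = 2.036; τ^m = 0.55^2.036 = 0.2961.
Surface direct beam = 1370 × 0.4912 × 0.2961 = 199.26 W/m².

199 W/m²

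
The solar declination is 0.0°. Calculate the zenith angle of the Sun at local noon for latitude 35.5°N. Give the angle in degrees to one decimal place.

35.5°

At local solar noon the hour angle is zero, so the zenith angle is |φ − δ| = |35.5° − (0.0°)| = 35.5°.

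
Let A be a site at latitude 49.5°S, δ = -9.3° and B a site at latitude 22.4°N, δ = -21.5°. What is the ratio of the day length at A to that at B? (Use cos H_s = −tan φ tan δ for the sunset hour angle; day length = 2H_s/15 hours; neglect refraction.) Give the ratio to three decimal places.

1.253

A: H_s = arccos(−tan -49.5° · tan -9.3°) = 101.05°, so 2H_s/15 = 13.4733 h.
B: H_s = arccos(−tan 22.4° · tan -21.5°) = 80.66°, so 2H_s/15 = 10.7547 h.
Ratio A/B = 13.4733 / 10.7547 = 1.2528.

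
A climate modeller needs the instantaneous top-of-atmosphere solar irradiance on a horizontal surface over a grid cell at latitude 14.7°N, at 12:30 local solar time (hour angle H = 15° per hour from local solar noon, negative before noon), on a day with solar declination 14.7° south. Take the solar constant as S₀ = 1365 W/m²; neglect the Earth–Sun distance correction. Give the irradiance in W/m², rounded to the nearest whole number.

1178 W/m²

Hour angle H = 15° × (12.5 − 12) = 7.50°.
cos θ_z = sin(14.7°) sin(-14.7°) + cos(14.7°) cos(-14.7°) cos(7.50°) = -0.0644 + 0.9276 = 0.8632.
Top-of-atmosphere irradiance = S₀ cos θ_z = 1365 × 0.8632 = 1178.27 W/m².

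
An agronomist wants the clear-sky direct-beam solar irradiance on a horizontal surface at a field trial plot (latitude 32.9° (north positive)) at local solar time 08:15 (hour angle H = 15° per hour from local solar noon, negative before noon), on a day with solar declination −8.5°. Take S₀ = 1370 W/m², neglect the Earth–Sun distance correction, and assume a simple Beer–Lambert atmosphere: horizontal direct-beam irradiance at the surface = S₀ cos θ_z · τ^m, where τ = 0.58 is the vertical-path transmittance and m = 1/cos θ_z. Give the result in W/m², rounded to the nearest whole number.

Hour angle H = 15° × (8.25 − 12) = -56.25°.
cos θ_z = sin(32.9°) sin(-8.5°) + cos(32.9°) cos(-8.5°) cos(-56.25°) = -0.0803 + 0.4613 = 0.3810.
Air mass m = 1/cos θ_z = 1/0.3810 = 2.625; τ^m = 0.58^2.625 = 0.2393.
Surface direct beam = 1370 × 0.3810 × 0.2393 = 124.91 W/m².

125 W/m²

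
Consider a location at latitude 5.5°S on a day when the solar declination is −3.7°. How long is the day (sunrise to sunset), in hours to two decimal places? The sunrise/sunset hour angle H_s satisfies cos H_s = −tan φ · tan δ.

12.05 hours

−tan φ tan δ = −(-0.0963)(-0.0647) = -0.0062; H_s = arccos(-0.0062) = 90.36°.
Day length = 2 H_s / 15° h⁻¹ = 180.72° / 15 = 12.048 h.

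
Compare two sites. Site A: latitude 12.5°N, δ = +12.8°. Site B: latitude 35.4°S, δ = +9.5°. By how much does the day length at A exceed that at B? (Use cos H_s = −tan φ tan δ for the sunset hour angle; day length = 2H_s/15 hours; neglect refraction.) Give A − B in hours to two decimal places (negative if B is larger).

+1.30 h

A: H_s = arccos(−tan 12.5° · tan 12.8°) = 92.89°, so 2H_s/15 = 12.3853 h.
B: H_s = arccos(−tan -35.4° · tan 9.5°) = 83.17°, so 2H_s/15 = 11.0893 h.
A − B = 12.3853 − 11.0893 = 1.2960 h.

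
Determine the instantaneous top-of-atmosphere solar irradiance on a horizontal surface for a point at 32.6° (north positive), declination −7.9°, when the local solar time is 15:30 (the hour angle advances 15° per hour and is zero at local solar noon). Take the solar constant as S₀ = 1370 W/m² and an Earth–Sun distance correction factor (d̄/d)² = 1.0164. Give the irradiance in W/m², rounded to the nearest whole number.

Hour angle H = 15° × (15.5 − 12) = 52.50°.
With φ = 32.6°, δ = -7.9°, H = 52.50°: sin φ sin δ = -0.0741, cos φ cos δ cos H = 0.5080, so cos θ_z = 0.4339.
Top-of-atmosphere irradiance = S₀ (d̄/d)² cos θ_z = 1370 × 1.0164 × 0.4339 = 604.19 W/m².

604 W/m²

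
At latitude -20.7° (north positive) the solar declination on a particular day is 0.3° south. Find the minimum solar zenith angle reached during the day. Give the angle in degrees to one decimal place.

20.4°

At local solar noon the hour angle is zero, so the zenith angle is |φ − δ| = |-20.7° − (-0.3°)| = 20.4°.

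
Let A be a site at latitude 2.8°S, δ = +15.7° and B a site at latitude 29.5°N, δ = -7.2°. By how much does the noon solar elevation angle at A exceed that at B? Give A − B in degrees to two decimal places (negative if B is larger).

+18.20°

A: 90° − |-2.8 − (15.7)| = 71.50°.
B: 90° − |29.5 − (-7.2)| = 53.30°.
A − B = 71.50 − 53.30 = 18.20°.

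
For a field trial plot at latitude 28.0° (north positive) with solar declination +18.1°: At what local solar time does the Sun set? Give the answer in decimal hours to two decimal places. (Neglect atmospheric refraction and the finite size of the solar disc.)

The sunset hour angle satisfies cos H_s = −tan φ tan δ = -0.1738, giving H_s = 100.01°.
Sunset is at 12 + H_s/15 = 12 + 6.667 = 18.667 h local solar time.

18.67 h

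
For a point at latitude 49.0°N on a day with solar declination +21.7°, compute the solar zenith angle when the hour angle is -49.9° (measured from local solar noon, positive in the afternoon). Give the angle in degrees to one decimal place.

47.8°

With φ = 49.0°, δ = 21.7°, H = -49.90°: sin φ sin δ = 0.2791, cos φ cos δ cos H = 0.3926, so cos θ_z = 0.6717.
θ_z = arccos(0.6717) = 47.80°.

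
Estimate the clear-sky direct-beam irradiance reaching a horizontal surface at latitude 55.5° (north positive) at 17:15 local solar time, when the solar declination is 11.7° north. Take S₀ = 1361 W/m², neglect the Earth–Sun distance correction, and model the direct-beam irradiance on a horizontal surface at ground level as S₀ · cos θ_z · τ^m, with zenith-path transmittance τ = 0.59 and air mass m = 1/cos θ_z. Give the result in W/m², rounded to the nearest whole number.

55 W/m²

Hour angle H = 15° × (17.25 − 12) = 78.75°.
cos θ_z = sin φ sin δ + cos φ cos δ cos H = (0.8241)(0.2028) + (0.5664)(0.9792)(0.1951) = 0.2753.
Air mass m = 1/cos θ_z = 1/0.2753 = 3.632; τ^m = 0.59^3.632 = 0.1471.
Surface direct beam = 1361 × 0.2753 × 0.1471 = 55.12 W/m².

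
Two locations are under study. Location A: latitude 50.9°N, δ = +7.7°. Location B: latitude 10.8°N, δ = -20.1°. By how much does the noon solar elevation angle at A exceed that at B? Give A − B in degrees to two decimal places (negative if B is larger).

A: 90° − |50.9 − (7.7)| = 46.80°.
B: 90° − |10.8 − (-20.1)| = 59.10°.
A − B = 46.80 − 59.10 = -12.30°.

-12.30°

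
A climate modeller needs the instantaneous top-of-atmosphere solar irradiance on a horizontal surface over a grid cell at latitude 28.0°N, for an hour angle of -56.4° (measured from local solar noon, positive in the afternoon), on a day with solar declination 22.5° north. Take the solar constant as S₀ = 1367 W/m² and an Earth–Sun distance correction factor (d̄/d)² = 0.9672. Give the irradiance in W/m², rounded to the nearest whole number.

834 W/m²

With φ = 28.0°, δ = 22.5°, H = -56.40°: sin φ sin δ = 0.1797, cos φ cos δ cos H = 0.4514, so cos θ_z = 0.6311.
Top-of-atmosphere irradiance = S₀ (d̄/d)² cos θ_z = 1367 × 0.9672 × 0.6311 = 834.42 W/m².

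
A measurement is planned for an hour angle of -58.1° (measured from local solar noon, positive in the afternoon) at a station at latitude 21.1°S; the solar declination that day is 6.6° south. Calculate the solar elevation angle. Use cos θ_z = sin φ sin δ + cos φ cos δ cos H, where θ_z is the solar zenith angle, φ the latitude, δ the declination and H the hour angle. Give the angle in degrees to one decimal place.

cos θ_z = sin(-21.1°) sin(-6.6°) + cos(-21.1°) cos(-6.6°) cos(-58.10°) = 0.0414 + 0.4897 = 0.5311.
θ_z = arccos(0.5311) = 57.92°, so the elevation is 90° − 57.92° = 32.08°.

32.1°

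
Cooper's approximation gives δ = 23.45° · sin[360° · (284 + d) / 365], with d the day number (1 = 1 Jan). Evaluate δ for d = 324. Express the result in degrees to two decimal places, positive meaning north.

-20.24°

360 × (284 + 324) / 365 = 599.671°; sin(599.671°) = -0.8631.
δ = 23.45 × -0.8631 = -20.240° ≈ -20.24°.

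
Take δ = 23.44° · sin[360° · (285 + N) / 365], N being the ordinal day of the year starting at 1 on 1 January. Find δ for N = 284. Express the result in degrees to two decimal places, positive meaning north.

-8.48°

360 × (285 + 284) / 365 = 561.205°; sin(561.205°) = -0.3617.
δ = 23.44 × -0.3617 = -8.478° ≈ -8.48°.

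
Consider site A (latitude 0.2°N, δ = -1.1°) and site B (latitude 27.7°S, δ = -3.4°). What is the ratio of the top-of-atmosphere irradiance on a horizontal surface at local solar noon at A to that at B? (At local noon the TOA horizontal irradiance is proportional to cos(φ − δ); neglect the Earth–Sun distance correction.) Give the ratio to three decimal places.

A: cos θ_z = cos(0.2° − (-1.1°)) = 0.9997.
B: cos θ_z = cos(-27.7° − (-3.4°)) = 0.9114.
Ratio A/B = 0.9997 / 0.9114 = 1.0969.

1.097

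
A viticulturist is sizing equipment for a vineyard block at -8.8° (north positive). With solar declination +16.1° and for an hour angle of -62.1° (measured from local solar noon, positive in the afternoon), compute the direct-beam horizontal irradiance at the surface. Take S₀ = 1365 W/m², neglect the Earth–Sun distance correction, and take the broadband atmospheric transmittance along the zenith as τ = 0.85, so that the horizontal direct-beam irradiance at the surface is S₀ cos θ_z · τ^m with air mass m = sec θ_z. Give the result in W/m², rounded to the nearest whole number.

cos θ_z = sin(-8.8°) sin(16.1°) + cos(-8.8°) cos(16.1°) cos(-62.10°) = -0.0424 + 0.4443 = 0.4019.
Air mass m = 1/cos θ_z = 1/0.4019 = 2.488; τ^m = 0.85^2.488 = 0.6674.
Surface direct beam = 1365 × 0.4019 × 0.6674 = 366.13 W/m².

366 W/m²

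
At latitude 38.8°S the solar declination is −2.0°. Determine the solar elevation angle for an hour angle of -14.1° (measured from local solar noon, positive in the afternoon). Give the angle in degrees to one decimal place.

cos θ_z = sin φ sin δ + cos φ cos δ cos H = (-0.6266)(-0.0349) + (0.7793)(0.9994)(0.9699) = 0.7773.
θ_z = arccos(0.7773) = 38.99°, so the elevation is 90° − 38.99° = 51.01°.

51.0°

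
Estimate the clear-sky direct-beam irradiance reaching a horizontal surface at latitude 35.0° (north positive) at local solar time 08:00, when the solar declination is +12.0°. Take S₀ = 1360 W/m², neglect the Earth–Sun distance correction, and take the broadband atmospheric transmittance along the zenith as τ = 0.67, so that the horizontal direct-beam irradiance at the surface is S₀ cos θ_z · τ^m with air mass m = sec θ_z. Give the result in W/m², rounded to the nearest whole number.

327 W/m²

Hour angle H = 15° × (8 − 12) = -60.00°.
With φ = 35.0°, δ = 12.0°, H = -60.00°: sin φ sin δ = 0.1193, cos φ cos δ cos H = 0.4006, so cos θ_z = 0.5199.
Air mass m = 1/cos θ_z = 1/0.5199 = 1.923; τ^m = 0.67^1.923 = 0.4630.
Surface direct beam = 1360 × 0.5199 × 0.4630 = 327.37 W/m².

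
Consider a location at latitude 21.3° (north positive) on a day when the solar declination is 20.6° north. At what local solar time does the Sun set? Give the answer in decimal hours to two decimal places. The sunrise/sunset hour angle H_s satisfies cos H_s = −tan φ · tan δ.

The sunset hour angle satisfies cos H_s = −tan φ tan δ = -0.1465, giving H_s = 98.42°.
Sunset is at 12 + H_s/15 = 12 + 6.561 = 18.561 h local solar time.

18.56 h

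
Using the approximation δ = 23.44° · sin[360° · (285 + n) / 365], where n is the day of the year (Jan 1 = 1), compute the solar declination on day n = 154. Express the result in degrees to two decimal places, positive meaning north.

360 × (285 + 154) / 365 = 432.986°; sin(432.986°) = 0.9562.
δ = 23.44 × 0.9562 = 22.413° ≈ +22.41°.

+22.41°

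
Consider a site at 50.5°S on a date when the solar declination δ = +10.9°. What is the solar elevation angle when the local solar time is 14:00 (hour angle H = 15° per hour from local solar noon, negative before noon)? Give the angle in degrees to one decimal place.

Hour angle H = 15° × (14 − 12) = 30.00°.
cos θ_z = sin(-50.5°) sin(10.9°) + cos(-50.5°) cos(10.9°) cos(30.00°) = -0.1459 + 0.5409 = 0.3950.
θ_z = arccos(0.3950) = 66.73°, so the elevation is 90° − 66.73° = 23.27°.

23.3°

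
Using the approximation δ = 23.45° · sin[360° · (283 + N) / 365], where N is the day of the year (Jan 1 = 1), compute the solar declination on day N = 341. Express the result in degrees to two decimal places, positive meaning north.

360 × (283 + 341) / 365 = 615.452°; sin(615.452°) = -0.9679.
δ = 23.45 × -0.9679 = -22.697° ≈ -22.70°.

-22.70°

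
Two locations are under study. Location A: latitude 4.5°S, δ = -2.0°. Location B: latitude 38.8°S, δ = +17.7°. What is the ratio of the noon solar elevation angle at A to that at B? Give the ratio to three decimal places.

A: 90° − |-4.5 − (-2.0)| = 87.50°.
B: 90° − |-38.8 − (17.7)| = 33.50°.
Ratio A/B = 87.5000 / 33.5000 = 2.6119.

2.612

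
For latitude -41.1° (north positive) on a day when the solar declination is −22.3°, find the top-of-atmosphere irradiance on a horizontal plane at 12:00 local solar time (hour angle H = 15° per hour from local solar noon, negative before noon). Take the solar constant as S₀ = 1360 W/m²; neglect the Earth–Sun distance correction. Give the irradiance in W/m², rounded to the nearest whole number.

Hour angle H = 15° × (12 − 12) = 0.00°.
cos θ_z = sin(-41.1°) sin(-22.3°) + cos(-41.1°) cos(-22.3°) cos(0.00°) = 0.2494 + 0.6972 = 0.9466.
Top-of-atmosphere irradiance = S₀ cos θ_z = 1360 × 0.9466 = 1287.38 W/m².

1287 W/m²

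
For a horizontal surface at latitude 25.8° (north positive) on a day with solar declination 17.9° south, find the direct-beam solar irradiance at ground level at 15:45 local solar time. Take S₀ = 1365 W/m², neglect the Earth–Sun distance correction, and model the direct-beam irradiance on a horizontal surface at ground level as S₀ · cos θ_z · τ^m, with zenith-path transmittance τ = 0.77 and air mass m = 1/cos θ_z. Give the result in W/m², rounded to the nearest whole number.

218 W/m²

Hour angle H = 15° × (15.75 − 12) = 56.25°.
With φ = 25.8°, δ = -17.9°, H = 56.25°: sin φ sin δ = -0.1338, cos φ cos δ cos H = 0.4760, so cos θ_z = 0.3422.
Air mass m = 1/cos θ_z = 1/0.3422 = 2.922; τ^m = 0.77^2.922 = 0.4659.
Surface direct beam = 1365 × 0.3422 × 0.4659 = 217.62 W/m².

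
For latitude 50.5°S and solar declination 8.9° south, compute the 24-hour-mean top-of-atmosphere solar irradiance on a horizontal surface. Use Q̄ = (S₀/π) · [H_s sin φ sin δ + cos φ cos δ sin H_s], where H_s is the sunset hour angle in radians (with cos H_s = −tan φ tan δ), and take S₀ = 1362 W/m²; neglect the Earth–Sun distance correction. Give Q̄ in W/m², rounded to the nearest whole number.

359 W/m²

The sunset hour angle satisfies cos H_s = −tan φ tan δ = -0.1900, giving H_s = 100.95°. In radians, H_s = 1.7619.
H_s sin φ sin δ = 1.7619 × -0.7716 × -0.1547 = 0.2103.
cos φ cos δ sin H_s = 0.6361 × 0.9880 × 0.9818 = 0.6170.
Q̄ = (1362/π) × (0.2103 + 0.6170) = 433.54 × 0.8273 = 358.67 W/m².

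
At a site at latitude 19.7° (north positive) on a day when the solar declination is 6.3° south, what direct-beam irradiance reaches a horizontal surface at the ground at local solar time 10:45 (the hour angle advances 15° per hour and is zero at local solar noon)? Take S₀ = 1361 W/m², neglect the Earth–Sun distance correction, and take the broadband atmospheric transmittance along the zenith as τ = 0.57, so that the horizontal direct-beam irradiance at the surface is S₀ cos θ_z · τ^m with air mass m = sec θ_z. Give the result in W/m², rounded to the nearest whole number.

596 W/m²

Hour angle H = 15° × (10.75 − 12) = -18.75°.
cos θ_z = sin φ sin δ + cos φ cos δ cos H = (0.3371)(-0.1097) + (0.9415)(0.9940)(0.9469) = 0.8492.
Air mass m = 1/cos θ_z = 1/0.8492 = 1.178; τ^m = 0.57^1.178 = 0.5157.
Surface direct beam = 1361 × 0.8492 × 0.5157 = 596.03 W/m².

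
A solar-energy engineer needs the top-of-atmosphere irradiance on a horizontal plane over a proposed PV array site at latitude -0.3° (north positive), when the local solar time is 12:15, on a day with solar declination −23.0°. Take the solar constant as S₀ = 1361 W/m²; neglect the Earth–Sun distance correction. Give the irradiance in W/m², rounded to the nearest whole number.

1253 W/m²

Hour angle H = 15° × (12.25 − 12) = 3.75°.
With φ = -0.3°, δ = -23.0°, H = 3.75°: sin φ sin δ = 0.0020, cos φ cos δ cos H = 0.9185, so cos θ_z = 0.9205.
Top-of-atmosphere irradiance = S₀ cos θ_z = 1361 × 0.9205 = 1252.80 W/m².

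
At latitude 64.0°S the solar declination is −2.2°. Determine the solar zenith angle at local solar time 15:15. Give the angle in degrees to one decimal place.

71.1°

Hour angle H = 15° × (15.25 − 12) = 48.75°.
With φ = -64.0°, δ = -2.2°, H = 48.75°: sin φ sin δ = 0.0345, cos φ cos δ cos H = 0.2888, so cos θ_z = 0.3233.
θ_z = arccos(0.3233) = 71.14°.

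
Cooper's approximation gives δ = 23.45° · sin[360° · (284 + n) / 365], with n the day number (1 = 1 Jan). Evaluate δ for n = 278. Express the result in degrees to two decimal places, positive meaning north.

-5.79°

360 × (284 + 278) / 365 = 554.301°; sin(554.301°) = -0.2470.
δ = 23.45 × -0.2470 = -5.792° ≈ -5.79°.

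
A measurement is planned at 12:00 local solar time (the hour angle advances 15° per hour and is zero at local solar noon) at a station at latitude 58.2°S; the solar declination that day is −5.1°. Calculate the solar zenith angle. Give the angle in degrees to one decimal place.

Hour angle H = 15° × (12 − 12) = 0.00°.
With φ = -58.2°, δ = -5.1°, H = 0.00°: sin φ sin δ = 0.0756, cos φ cos δ cos H = 0.5249, so cos θ_z = 0.6005.
θ_z = arccos(0.6005) = 53.09°.

53.1°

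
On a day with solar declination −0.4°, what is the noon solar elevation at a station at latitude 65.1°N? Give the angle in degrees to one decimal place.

24.5°

At local solar noon the hour angle is zero, so the elevation is 90° − |φ − δ| = 90° − |65.1° − (-0.4°)| = 90° − 65.5° = 24.5°.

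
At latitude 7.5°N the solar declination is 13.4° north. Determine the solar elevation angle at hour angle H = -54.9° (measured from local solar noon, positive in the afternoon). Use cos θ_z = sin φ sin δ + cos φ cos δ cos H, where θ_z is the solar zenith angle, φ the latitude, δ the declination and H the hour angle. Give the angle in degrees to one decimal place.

35.8°

cos θ_z = sin(7.5°) sin(13.4°) + cos(7.5°) cos(13.4°) cos(-54.90°) = 0.0302 + 0.5546 = 0.5848.
θ_z = arccos(0.5848) = 54.21°, so the elevation is 90° − 54.21° = 35.79°.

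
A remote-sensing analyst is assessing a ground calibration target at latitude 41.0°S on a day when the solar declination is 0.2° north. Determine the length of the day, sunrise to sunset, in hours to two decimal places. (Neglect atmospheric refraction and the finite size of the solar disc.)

The sunset hour angle satisfies cos H_s = −tan φ tan δ = 0.0030, giving H_s = 89.83°.
Day length = 2 H_s / 15° h⁻¹ = 179.66° / 15 = 11.977 h.

11.98 hours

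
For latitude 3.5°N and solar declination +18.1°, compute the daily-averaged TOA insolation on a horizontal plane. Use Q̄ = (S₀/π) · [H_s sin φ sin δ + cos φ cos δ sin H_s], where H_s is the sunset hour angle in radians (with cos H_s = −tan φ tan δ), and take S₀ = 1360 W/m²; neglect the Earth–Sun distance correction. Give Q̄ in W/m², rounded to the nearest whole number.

424 W/m²

cos H_s = −tan(3.5°) · tan(18.1°) = -0.0200, so H_s = arccos(-0.0200) = 91.15°. In radians, H_s = 1.5909.
H_s sin φ sin δ = 1.5909 × 0.0610 × 0.3107 = 0.0302.
cos φ cos δ sin H_s = 0.9981 × 0.9505 × 0.9998 = 0.9485.
Q̄ = (1360/π) × (0.0302 + 0.9485) = 432.90 × 0.9787 = 423.68 W/m².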